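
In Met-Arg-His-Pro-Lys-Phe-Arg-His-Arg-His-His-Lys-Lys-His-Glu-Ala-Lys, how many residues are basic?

K, R, and H are the three residues with basic side chains (ε-amine, guanidinium, and imidazole respectively).
Matching residues: Arg2, His3, Lys5, Arg7, His8, Arg9, His10, His11, Lys12, Lys13, His14, Lys17.

12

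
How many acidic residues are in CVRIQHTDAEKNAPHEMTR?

3

Only D (aspartate) and E (glutamate) carry a side-chain carboxylic acid.
Matching residues: D8, E10, E16.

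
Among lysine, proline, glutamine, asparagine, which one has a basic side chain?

lysine

K, R, and H are the three residues with basic side chains (ε-amine, guanidinium, and imidazole respectively).
Of the listed options, only lysine belongs to this group.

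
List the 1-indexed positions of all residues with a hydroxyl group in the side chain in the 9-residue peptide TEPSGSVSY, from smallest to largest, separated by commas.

S, T, and Y are the three residues with a side-chain hydroxyl.
Matching residues: T1, S4, S6, S8, Y9.

1, 4, 6, 8, 9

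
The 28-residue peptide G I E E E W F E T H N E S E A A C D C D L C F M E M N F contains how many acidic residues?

The acidic residues are Asp (D) and Glu (E), whose side chains end in a carboxylate group.
Matching residues: E3, E4, E5, E8, E12, E14, D18, D20, E25.

9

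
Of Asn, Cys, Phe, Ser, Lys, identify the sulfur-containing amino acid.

Only Cys (C) and Met (M) have a sulfur atom in the side chain.
Of the listed options, only Cys belongs to this group.

Cys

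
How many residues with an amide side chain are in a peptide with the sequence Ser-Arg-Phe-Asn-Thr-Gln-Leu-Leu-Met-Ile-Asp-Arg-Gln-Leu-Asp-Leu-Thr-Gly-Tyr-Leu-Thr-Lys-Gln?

The amide-side-chain residues are Asn (N) and Gln (Q).
Matching residues: Asn4, Gln6, Gln13, Gln23.

4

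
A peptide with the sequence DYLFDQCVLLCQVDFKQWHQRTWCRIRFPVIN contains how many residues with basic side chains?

5

The basic amino acids are Lys (K), Arg (R), and His (H).
Matching residues: K16, H19, R21, R25, R27.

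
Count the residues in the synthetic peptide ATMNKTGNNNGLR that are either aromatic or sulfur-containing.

1

Aromatic: F, W, Y. Sulfur-containing: C, M.
Aromatic residues here: none (0).
Sulfur-containing residues here: M3 (1).
The two groups share no amino acid, so total = 0 + 1 = 1.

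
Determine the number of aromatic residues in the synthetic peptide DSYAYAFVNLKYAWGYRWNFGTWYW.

11

Phenylalanine (F), tryptophan (W), and tyrosine (Y) have aromatic ring side chains.
Matching residues: Y3, Y5, F7, Y12, W14, Y16, W18, F20, W23, Y24, W25.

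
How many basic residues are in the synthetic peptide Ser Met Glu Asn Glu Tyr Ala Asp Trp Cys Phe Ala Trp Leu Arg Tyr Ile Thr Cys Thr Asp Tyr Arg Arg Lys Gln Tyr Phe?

The basic amino acids are Lys (K), Arg (R), and His (H).
Matching residues: Arg15, Arg23, Arg24, Lys25.

4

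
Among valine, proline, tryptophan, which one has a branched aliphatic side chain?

valine

V, L, and I make up the branched-chain aliphatic group.
Of the listed options, only valine belongs to this group.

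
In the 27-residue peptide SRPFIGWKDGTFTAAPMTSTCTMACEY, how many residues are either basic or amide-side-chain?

2

Basic: H, K, R. Amide-side-chain: N, Q.
Basic residues here: R2, K8 (2).
Amide-side-chain residues here: none (0).
The two groups share no amino acid, so total = 2 + 0 = 2.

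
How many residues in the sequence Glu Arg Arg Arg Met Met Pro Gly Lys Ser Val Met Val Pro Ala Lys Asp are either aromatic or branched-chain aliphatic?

Aromatic: F, W, Y. Branched-chain aliphatic: I, L, V.
Aromatic residues here: none (0).
Branched-chain aliphatic residues here: Val11, Val13 (2).
The two groups share no amino acid, so total = 0 + 2 = 2.

2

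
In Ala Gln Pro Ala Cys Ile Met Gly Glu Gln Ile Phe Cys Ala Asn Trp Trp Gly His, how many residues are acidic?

The acidic residues are Asp (D) and Glu (E), whose side chains end in a carboxylate group.
Matching residues: Glu9.

1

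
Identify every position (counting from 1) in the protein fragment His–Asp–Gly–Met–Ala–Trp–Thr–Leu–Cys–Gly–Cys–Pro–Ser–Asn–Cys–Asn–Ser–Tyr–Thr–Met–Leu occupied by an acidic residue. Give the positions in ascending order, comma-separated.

2

The acidic residues are Asp (D) and Glu (E), whose side chains end in a carboxylate group.
Matching residues: Asp2.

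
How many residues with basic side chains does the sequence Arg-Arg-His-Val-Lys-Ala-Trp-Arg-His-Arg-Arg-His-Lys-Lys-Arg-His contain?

K, R, and H are the three residues with basic side chains (ε-amine, guanidinium, and imidazole respectively).
Matching residues: Arg1, Arg2, His3, Lys5, Arg8, His9, Arg10, Arg11, His12, Lys13, Lys14, Arg15, His16.

13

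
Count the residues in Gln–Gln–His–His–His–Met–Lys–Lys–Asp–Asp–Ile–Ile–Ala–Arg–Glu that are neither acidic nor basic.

Acidic: D, E. Basic: K, R, H. All other residues are neither.
Matching residues: Gln1, Gln2, Met6, Ile11, Ile12, Ala13.

6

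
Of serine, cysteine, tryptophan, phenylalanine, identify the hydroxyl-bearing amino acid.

S, T, and Y are the three residues with a side-chain hydroxyl.
Of the listed options, only serine belongs to this group.

serine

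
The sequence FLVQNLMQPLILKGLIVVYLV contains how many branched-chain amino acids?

Valine (V), leucine (L), and isoleucine (I) are the branched-chain amino acids.
Matching residues: L2, V3, L6, L10, I11, L12, L15, I16, V17, V18, L20, V21.

12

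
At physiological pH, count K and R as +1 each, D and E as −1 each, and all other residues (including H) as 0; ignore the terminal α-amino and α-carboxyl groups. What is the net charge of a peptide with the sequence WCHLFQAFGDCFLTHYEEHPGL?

-3

Positive (K, R): none → +0.
Negative (D, E): D10, E17, E18 → −3.
Net charge = (+0) + (−3) = −3.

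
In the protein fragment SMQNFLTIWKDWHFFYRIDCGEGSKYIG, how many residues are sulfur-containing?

The sulfur-bearing residues are cysteine (–SH) and methionine (–S–CH₃).
Matching residues: M2, C20.

2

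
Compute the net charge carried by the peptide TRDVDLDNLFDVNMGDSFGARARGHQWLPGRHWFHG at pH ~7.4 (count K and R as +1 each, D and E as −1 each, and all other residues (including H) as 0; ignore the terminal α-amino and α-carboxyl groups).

Positive (K, R): R2, R21, R23, R31 → +4.
Negative (D, E): D3, D5, D7, D11, D16 → −5.
Net charge = (+4) + (−5) = −1.

-1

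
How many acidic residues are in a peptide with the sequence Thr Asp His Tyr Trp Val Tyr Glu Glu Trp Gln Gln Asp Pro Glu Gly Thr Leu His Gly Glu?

Aspartate (D) and glutamate (E) have carboxylic-acid side chains and are the acidic amino acids.
Matching residues: Asp2, Glu8, Glu9, Asp13, Glu15, Glu21.

6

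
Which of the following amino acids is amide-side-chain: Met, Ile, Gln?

Gln

The amide-side-chain residues are Asn (N) and Gln (Q).
Of the listed options, only Gln belongs to this group.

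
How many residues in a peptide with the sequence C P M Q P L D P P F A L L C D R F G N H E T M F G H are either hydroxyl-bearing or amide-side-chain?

3

Hydroxyl-bearing: S, T, Y. Amide-side-chain: N, Q.
Hydroxyl-bearing residues here: T22 (1).
Amide-side-chain residues here: Q4, N19 (2).
The two groups share no amino acid, so total = 1 + 2 = 3.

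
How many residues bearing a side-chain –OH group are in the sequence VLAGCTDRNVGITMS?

3

Serine (S), threonine (T), and tyrosine (Y) each carry a hydroxyl group on the side chain.
Matching residues: T6, T13, S15.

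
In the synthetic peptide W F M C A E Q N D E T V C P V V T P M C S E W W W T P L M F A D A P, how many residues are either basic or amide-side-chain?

Basic: H, K, R. Amide-side-chain: N, Q.
Basic residues here: none (0).
Amide-side-chain residues here: Q7, N8 (2).
The two groups share no amino acid, so total = 0 + 2 = 2.

2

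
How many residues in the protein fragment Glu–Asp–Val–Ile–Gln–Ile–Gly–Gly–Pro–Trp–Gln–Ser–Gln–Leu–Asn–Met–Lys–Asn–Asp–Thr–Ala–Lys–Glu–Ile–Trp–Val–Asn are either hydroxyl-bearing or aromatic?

4

Hydroxyl-bearing: S, T, Y. Aromatic: F, W, Y.
Hydroxyl-bearing residues here: Ser12, Thr20 (2).
Aromatic residues here: Trp10, Trp25 (2).
(Y belongs to both groups, but none appear in this sequence.) Total = 2 + 2 = 4.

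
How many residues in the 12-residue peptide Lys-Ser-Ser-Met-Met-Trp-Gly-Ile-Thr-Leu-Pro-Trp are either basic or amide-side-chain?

1

Basic: H, K, R. Amide-side-chain: N, Q.
Basic residues here: Lys1 (1).
Amide-side-chain residues here: none (0).
The two groups share no amino acid, so total = 1 + 0 = 1.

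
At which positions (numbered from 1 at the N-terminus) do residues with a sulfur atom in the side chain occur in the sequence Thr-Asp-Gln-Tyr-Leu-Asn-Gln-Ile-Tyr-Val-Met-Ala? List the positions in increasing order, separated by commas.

The sulfur-bearing residues are cysteine (–SH) and methionine (–S–CH₃).
Matching residues: Met11.

11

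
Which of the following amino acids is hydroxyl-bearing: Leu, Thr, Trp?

Thr

Serine (S), threonine (T), and tyrosine (Y) each carry a hydroxyl group on the side chain.
Of the listed options, only Thr belongs to this group.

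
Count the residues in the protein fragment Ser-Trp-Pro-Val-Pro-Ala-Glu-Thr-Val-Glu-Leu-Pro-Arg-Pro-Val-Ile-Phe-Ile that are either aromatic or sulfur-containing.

Aromatic: F, W, Y. Sulfur-containing: C, M.
Aromatic residues here: Trp2, Phe17 (2).
Sulfur-containing residues here: none (0).
The two groups share no amino acid, so total = 2 + 0 = 2.

2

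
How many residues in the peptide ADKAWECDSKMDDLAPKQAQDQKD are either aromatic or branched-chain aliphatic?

2

Aromatic: F, W, Y. Branched-chain aliphatic: I, L, V.
Aromatic residues here: W5 (1).
Branched-chain aliphatic residues here: L14 (1).
The two groups share no amino acid, so total = 1 + 1 = 2.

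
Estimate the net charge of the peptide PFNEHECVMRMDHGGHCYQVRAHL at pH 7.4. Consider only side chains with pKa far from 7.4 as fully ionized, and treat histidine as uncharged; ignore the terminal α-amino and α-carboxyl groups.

-1

At pH ~7.4 the Lys and Arg side chains are protonated (+1), the Asp and Glu side chains are deprotonated (−1), and with His taken as neutral all other side chains carry no charge.
Positive (K, R): R10, R21 → +2.
Negative (D, E): E4, E6, D12 → −3.
Net charge = (+2) + (−3) = −1.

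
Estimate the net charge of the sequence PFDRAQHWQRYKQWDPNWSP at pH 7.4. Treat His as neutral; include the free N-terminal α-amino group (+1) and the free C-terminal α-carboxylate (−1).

+1

Near pH 7.4, K and R contribute +1 each, D and E contribute −1 each, and every other side chain (His included, as stated) is uncharged.
Positive (K, R): R4, R10, K12 → +3.
Negative (D, E): D3, D15 → −2.
The N-terminus (+1) and C-terminus (−1) cancel.
Net charge = (+3) + (−2) = +1.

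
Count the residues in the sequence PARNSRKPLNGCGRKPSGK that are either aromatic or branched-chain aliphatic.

1

Aromatic: F, W, Y. Branched-chain aliphatic: I, L, V.
Aromatic residues here: none (0).
Branched-chain aliphatic residues here: L9 (1).
The two groups share no amino acid, so total = 0 + 1 = 1.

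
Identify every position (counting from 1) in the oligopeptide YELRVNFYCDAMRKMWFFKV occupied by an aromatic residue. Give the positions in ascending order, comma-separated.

1, 7, 8, 16, 17, 18

F, W, and Y each carry an aromatic ring on the side chain.
Matching residues: Y1, F7, Y8, W16, F17, F18.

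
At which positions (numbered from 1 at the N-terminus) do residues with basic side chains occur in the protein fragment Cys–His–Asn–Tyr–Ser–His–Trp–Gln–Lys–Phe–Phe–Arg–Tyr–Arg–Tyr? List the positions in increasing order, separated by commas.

Lysine (K), arginine (R), and histidine (H) have basic, nitrogen-containing side chains.
Matching residues: His2, His6, Lys9, Arg12, Arg14.

2, 6, 9, 12, 14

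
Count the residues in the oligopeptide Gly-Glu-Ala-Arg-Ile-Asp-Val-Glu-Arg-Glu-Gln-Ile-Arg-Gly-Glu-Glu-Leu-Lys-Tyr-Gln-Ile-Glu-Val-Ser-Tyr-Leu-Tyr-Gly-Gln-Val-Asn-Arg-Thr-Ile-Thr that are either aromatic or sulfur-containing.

3

Aromatic: F, W, Y. Sulfur-containing: C, M.
Aromatic residues here: Tyr19, Tyr25, Tyr27 (3).
Sulfur-containing residues here: none (0).
The two groups share no amino acid, so total = 3 + 0 = 3.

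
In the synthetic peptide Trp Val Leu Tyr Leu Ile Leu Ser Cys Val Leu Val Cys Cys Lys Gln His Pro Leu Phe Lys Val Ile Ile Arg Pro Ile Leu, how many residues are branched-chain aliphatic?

V, L, and I make up the branched-chain aliphatic group.
Matching residues: Val2, Leu3, Leu5, Ile6, Leu7, Val10, Leu11, Val12, Leu19, Val22, Ile23, Ile24, Ile27, Leu28.

14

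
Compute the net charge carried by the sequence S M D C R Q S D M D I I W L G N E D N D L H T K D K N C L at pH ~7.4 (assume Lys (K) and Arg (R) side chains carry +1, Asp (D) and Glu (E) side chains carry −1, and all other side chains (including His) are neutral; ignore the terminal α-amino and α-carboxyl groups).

-4

Positive (K, R): R5, K24, K26 → +3.
Negative (D, E): D3, D8, D10, E17, D18, D20, D25 → −7.
Net charge = (+3) + (−7) = −4.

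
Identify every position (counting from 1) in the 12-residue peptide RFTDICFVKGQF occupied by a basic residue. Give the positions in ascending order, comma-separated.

K, R, and H are the three residues with basic side chains (ε-amine, guanidinium, and imidazole respectively).
Matching residues: R1, K9.

1, 9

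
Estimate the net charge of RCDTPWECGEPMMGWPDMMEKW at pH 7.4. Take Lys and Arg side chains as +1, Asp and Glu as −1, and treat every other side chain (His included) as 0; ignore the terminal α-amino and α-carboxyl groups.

Positive (K, R): R1, K21 → +2.
Negative (D, E): D3, E7, E10, D17, E20 → −5.
Net charge = (+2) + (−5) = −3.

-3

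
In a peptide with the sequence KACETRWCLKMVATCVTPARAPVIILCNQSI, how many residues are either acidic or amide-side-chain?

Acidic: D, E. Amide-side-chain: N, Q.
Acidic residues here: E4 (1).
Amide-side-chain residues here: N28, Q29 (2).
The two groups share no amino acid, so total = 1 + 2 = 3.

3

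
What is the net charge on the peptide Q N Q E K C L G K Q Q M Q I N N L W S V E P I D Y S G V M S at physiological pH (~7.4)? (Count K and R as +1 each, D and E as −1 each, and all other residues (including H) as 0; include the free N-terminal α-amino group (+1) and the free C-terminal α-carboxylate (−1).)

-1

Positive (K, R): K5, K9 → +2.
Negative (D, E): E4, E21, D24 → −3.
The N-terminus (+1) and C-terminus (−1) cancel.
Net charge = (+2) + (−3) = −1.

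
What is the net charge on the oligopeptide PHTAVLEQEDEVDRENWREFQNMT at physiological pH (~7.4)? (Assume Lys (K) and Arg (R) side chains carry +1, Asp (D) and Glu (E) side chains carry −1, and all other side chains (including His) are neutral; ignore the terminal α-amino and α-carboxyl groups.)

Positive (K, R): R14, R18 → +2.
Negative (D, E): E7, E9, D10, E11, D13, E15, E19 → −7.
Net charge = (+2) + (−7) = −5.

-5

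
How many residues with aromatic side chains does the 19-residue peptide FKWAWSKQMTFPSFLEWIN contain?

6

F, W, and Y each carry an aromatic ring on the side chain.
Matching residues: F1, W3, W5, F11, F14, W17.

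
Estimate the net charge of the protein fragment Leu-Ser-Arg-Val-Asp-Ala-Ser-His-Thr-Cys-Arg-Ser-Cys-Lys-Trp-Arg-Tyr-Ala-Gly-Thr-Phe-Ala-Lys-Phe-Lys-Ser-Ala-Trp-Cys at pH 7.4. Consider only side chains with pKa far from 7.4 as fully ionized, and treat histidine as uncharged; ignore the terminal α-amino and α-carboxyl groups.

At pH ~7.4 the Lys and Arg side chains are protonated (+1), the Asp and Glu side chains are deprotonated (−1), and with His taken as neutral all other side chains carry no charge.
Positive (K, R): Arg3, Arg11, Lys14, Arg16, Lys23, Lys25 → +6.
Negative (D, E): Asp5 → −1.
Net charge = (+6) + (−1) = +5.

+5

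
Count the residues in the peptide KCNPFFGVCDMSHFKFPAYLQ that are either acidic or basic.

4

Acidic: D, E. Basic: H, K, R.
Acidic residues here: D10 (1).
Basic residues here: K1, H13, K15 (3).
The two groups share no amino acid, so total = 1 + 3 = 4.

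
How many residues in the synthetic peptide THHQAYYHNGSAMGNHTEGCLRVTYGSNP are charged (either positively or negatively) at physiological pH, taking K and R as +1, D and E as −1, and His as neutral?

2

Charged side chains at pH ~7.4: K, R (positive); D, E (negative).
Matching residues: E18, R22.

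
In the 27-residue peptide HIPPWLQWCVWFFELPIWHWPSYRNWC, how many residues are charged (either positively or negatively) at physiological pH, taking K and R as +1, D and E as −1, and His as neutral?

Charged side chains at pH ~7.4: K, R (positive); D, E (negative).
Matching residues: E14, R24.

2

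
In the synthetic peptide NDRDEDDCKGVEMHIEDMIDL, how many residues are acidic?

Aspartate (D) and glutamate (E) have carboxylic-acid side chains and are the acidic amino acids.
Matching residues: D2, D4, E5, D6, D7, E12, E16, D17, D20.

9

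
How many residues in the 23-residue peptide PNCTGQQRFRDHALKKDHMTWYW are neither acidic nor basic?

Acidic: D, E. Basic: K, R, H. All other residues are neither.
Matching residues: P1, N2, C3, T4, G5, Q6, Q7, F9, A13, L14, M19, T20, W21, Y22, W23.

15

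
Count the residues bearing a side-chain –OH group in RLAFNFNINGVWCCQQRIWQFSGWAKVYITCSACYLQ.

5

Serine (S), threonine (T), and tyrosine (Y) each carry a hydroxyl group on the side chain.
Matching residues: S22, Y28, T30, S32, Y35.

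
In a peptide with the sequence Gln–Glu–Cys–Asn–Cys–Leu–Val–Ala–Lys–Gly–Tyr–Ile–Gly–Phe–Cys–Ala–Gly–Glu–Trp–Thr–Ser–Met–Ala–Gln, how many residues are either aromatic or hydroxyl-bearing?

5

Aromatic: F, W, Y. Hydroxyl-bearing: S, T, Y.
Aromatic residues here: Tyr11, Phe14, Trp19 (3).
Hydroxyl-bearing residues here: Tyr11, Thr20, Ser21 (3).
Y is in both groups, so the 1 Y residue must not be double-counted.
Total = 3 + 3 − 1 = 5.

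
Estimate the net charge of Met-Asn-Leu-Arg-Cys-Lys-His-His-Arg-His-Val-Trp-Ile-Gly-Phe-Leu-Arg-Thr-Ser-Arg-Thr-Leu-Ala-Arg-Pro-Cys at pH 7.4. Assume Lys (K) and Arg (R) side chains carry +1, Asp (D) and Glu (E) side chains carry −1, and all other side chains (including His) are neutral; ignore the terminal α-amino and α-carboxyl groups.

Positive (K, R): Arg4, Lys6, Arg9, Arg17, Arg20, Arg24 → +6.
Negative (D, E): none → −0.
Net charge = (+6) + (−0) = +6.

+6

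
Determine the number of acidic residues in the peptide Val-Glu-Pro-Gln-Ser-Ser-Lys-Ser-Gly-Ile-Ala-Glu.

Aspartate (D) and glutamate (E) have carboxylic-acid side chains and are the acidic amino acids.
Matching residues: Glu2, Glu12.

2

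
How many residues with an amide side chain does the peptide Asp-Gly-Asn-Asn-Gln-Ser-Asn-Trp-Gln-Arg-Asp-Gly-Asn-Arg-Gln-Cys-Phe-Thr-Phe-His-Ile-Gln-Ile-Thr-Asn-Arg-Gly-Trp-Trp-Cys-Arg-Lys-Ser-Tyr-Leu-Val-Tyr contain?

The amide-side-chain residues are Asn (N) and Gln (Q).
Matching residues: Asn3, Asn4, Gln5, Asn7, Gln9, Asn13, Gln15, Gln22, Asn25.

9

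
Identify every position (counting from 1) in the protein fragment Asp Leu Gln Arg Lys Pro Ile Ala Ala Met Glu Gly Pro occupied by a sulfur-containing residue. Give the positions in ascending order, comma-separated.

10

Only Cys (C) and Met (M) have a sulfur atom in the side chain.
Matching residues: Met10.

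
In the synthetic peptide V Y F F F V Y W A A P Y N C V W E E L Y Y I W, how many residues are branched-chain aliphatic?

The BCAAs are Val, Leu, and Ile — aliphatic side chains with a branch point.
Matching residues: V1, V6, V15, L19, I22.

5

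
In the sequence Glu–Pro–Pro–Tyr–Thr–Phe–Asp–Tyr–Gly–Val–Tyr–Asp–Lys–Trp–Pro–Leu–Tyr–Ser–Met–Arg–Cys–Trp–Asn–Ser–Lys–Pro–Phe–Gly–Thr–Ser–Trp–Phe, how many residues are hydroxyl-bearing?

9

S, T, and Y are the three residues with a side-chain hydroxyl.
Matching residues: Tyr4, Thr5, Tyr8, Tyr11, Tyr17, Ser18, Ser24, Thr29, Ser30.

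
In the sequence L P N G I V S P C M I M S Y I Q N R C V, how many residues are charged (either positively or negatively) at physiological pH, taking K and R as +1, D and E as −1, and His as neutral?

Charged side chains at pH ~7.4: K, R (positive); D, E (negative).
Matching residues: R18.

1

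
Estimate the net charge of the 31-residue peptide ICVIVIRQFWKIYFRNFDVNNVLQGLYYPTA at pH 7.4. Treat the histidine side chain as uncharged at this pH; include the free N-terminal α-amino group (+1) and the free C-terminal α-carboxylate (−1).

Near pH 7.4, K and R contribute +1 each, D and E contribute −1 each, and every other side chain (His included, as stated) is uncharged.
Positive (K, R): R7, K11, R15 → +3.
Negative (D, E): D18 → −1.
The N-terminus (+1) and C-terminus (−1) cancel.
Net charge = (+3) + (−1) = +2.

+2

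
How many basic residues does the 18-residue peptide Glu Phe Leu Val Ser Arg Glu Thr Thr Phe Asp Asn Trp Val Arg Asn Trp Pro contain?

2

K, R, and H are the three residues with basic side chains (ε-amine, guanidinium, and imidazole respectively).
Matching residues: Arg6, Arg15.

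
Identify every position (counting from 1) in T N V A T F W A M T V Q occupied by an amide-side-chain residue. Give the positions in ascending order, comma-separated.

2, 12

The amide-side-chain residues are Asn (N) and Gln (Q).
Matching residues: N2, Q12.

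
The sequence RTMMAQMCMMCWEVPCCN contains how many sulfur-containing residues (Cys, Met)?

9

Matching residues: M3, M4, M7, C8, M9, M10, C11, C16, C17.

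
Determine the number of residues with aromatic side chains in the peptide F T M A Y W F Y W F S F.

8

The aromatic amino acids are Phe (F, benzyl), Trp (W, indole), and Tyr (Y, phenol).
Matching residues: F1, Y5, W6, F7, Y8, W9, F10, F12.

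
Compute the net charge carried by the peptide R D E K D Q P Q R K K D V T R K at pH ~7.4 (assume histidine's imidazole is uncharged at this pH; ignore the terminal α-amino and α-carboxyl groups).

+3

Near pH 7.4, K and R contribute +1 each, D and E contribute −1 each, and every other side chain (His included, as stated) is uncharged.
Positive (K, R): R1, K4, R9, K10, K11, R15, K16 → +7.
Negative (D, E): D2, E3, D5, D12 → −4.
Net charge = (+7) + (−4) = +3.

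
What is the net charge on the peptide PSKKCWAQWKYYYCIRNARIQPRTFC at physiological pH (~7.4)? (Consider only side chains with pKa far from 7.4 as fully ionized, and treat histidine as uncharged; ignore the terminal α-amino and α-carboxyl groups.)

At pH ~7.4 the Lys and Arg side chains are protonated (+1), the Asp and Glu side chains are deprotonated (−1), and with His taken as neutral all other side chains carry no charge.
Positive (K, R): K3, K4, K10, R16, R19, R23 → +6.
Negative (D, E): none → −0.
Net charge = (+6) + (−0) = +6.

+6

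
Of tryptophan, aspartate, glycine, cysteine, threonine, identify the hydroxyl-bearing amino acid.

Serine (S), threonine (T), and tyrosine (Y) each carry a hydroxyl group on the side chain.
Of the listed options, only threonine belongs to this group.

threonine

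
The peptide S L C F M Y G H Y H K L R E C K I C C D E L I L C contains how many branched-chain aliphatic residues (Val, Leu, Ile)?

Matching residues: L2, L12, I17, L22, I23, L24.

6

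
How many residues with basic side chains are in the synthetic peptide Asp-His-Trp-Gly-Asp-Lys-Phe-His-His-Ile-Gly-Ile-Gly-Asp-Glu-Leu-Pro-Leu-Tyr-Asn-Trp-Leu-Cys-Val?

Lysine (K), arginine (R), and histidine (H) have basic, nitrogen-containing side chains.
Matching residues: His2, Lys6, His8, His9.

4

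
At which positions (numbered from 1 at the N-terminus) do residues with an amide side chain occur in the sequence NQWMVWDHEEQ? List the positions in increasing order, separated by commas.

1, 2, 11

Only N (asparagine) and Q (glutamine) carry a side-chain carboxamide.
Matching residues: N1, Q2, Q11.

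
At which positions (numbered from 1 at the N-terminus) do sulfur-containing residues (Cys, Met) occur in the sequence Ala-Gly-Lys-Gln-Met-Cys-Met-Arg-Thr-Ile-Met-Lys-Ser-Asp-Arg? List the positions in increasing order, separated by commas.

Matching residues: Met5, Cys6, Met7, Met11.

5, 6, 7, 11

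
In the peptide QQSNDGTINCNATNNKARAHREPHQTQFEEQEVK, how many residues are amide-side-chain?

10

Asparagine (N) and glutamine (Q) have uncharged amide side chains.
Matching residues: Q1, Q2, N4, N9, N11, N14, N15, Q25, Q27, Q31.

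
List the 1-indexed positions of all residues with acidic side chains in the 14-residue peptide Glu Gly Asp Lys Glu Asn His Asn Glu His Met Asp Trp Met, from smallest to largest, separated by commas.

Aspartate (D) and glutamate (E) have carboxylic-acid side chains and are the acidic amino acids.
Matching residues: Glu1, Asp3, Glu5, Glu9, Asp12.

1, 3, 5, 9, 12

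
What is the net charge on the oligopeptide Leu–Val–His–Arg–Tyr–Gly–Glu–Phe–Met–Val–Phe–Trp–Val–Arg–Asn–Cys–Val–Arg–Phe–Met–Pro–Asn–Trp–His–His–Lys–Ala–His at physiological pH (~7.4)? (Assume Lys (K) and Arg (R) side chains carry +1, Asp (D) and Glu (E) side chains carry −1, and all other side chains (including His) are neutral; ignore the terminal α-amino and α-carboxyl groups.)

Positive (K, R): Arg4, Arg14, Arg18, Lys26 → +4.
Negative (D, E): Glu7 → −1.
Net charge = (+4) + (−1) = +3.

+3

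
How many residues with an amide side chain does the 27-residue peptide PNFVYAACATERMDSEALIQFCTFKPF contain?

2

Asparagine (N) and glutamine (Q) have uncharged amide side chains.
Matching residues: N2, Q20.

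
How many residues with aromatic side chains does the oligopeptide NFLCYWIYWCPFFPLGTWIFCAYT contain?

10

The aromatic amino acids are Phe (F, benzyl), Trp (W, indole), and Tyr (Y, phenol).
Matching residues: F2, Y5, W6, Y8, W9, F12, F13, W18, F20, Y23.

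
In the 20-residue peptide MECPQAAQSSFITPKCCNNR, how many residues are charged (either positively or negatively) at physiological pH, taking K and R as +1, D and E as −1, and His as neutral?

Charged side chains at pH ~7.4: K, R (positive); D, E (negative).
Matching residues: E2, K15, R20.

3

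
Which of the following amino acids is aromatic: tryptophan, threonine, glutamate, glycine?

tryptophan

Phenylalanine (F), tryptophan (W), and tyrosine (Y) have aromatic ring side chains.
Of the listed options, only tryptophan belongs to this group.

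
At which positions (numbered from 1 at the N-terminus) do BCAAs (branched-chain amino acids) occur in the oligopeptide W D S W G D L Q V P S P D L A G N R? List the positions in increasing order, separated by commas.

7, 9, 14

V, L, and I make up the branched-chain aliphatic group.
Matching residues: L7, V9, L14.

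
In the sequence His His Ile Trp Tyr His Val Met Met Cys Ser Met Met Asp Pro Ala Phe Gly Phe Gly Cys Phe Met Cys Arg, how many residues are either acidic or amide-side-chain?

Acidic: D, E. Amide-side-chain: N, Q.
Acidic residues here: Asp14 (1).
Amide-side-chain residues here: none (0).
The two groups share no amino acid, so total = 1 + 0 = 1.

1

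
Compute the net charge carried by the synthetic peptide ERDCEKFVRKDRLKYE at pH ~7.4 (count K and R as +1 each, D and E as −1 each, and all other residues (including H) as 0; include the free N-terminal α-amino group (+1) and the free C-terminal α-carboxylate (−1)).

+1

Positive (K, R): R2, K6, R9, K10, R12, K14 → +6.
Negative (D, E): E1, D3, E5, D11, E16 → −5.
The N-terminus (+1) and C-terminus (−1) cancel.
Net charge = (+6) + (−5) = +1.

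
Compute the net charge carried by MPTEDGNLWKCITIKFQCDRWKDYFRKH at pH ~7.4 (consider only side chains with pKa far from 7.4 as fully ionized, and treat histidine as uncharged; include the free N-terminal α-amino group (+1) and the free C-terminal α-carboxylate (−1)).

Near pH 7.4, K and R contribute +1 each, D and E contribute −1 each, and every other side chain (His included, as stated) is uncharged.
Positive (K, R): K10, K15, R20, K22, R26, K27 → +6.
Negative (D, E): E4, D5, D19, D23 → −4.
The N-terminus (+1) and C-terminus (−1) cancel.
Net charge = (+6) + (−4) = +2.

+2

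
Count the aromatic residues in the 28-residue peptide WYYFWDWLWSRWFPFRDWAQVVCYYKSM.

F, W, and Y each carry an aromatic ring on the side chain.
Matching residues: W1, Y2, Y3, F4, W5, W7, W9, W12, F13, F15, W18, Y24, Y25.

13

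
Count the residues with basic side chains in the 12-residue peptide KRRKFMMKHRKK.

9

The basic amino acids are Lys (K), Arg (R), and His (H).
Matching residues: K1, R2, R3, K4, K8, H9, R10, K11, K12.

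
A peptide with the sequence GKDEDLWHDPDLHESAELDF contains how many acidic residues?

8

Only D (aspartate) and E (glutamate) carry a side-chain carboxylic acid.
Matching residues: D3, E4, D5, D9, D11, E14, E17, D19.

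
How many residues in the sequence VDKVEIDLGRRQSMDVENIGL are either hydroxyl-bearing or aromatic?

Hydroxyl-bearing: S, T, Y. Aromatic: F, W, Y.
Hydroxyl-bearing residues here: S13 (1).
Aromatic residues here: none (0).
(Y belongs to both groups, but none appear in this sequence.) Total = 1 + 0 = 1.

1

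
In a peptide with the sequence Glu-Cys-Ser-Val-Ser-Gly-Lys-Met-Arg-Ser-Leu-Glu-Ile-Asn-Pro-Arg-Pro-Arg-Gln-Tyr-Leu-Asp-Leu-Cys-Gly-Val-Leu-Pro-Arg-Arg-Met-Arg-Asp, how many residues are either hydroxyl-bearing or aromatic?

4

Hydroxyl-bearing: S, T, Y. Aromatic: F, W, Y.
Hydroxyl-bearing residues here: Ser3, Ser5, Ser10, Tyr20 (4).
Aromatic residues here: Tyr20 (1).
Y is in both groups, so the 1 Y residue must not be double-counted.
Total = 4 + 1 − 1 = 4.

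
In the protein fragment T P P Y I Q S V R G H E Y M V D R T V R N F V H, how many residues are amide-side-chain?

The amide-side-chain residues are Asn (N) and Gln (Q).
Matching residues: Q6, N21.

2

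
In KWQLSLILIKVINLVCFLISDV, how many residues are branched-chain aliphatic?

Valine (V), leucine (L), and isoleucine (I) are the branched-chain amino acids.
Matching residues: L4, L6, I7, L8, I9, V11, I12, L14, V15, L18, I19, V22.

12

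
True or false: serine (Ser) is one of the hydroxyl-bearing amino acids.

Serine (S), threonine (T), and tyrosine (Y) each carry a hydroxyl group on the side chain.
Serine is in this group.

True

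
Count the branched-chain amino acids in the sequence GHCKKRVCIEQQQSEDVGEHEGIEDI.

V, L, and I make up the branched-chain aliphatic group.
Matching residues: V7, I9, V17, I23, I26.

5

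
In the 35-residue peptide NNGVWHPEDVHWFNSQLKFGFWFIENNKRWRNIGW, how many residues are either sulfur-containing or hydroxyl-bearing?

1

Sulfur-containing: C, M. Hydroxyl-bearing: S, T, Y.
Sulfur-containing residues here: none (0).
Hydroxyl-bearing residues here: S15 (1).
The two groups share no amino acid, so total = 0 + 1 = 1.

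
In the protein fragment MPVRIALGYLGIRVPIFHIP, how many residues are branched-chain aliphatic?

8

V, L, and I make up the branched-chain aliphatic group.
Matching residues: V3, I5, L7, L10, I12, V14, I16, I19.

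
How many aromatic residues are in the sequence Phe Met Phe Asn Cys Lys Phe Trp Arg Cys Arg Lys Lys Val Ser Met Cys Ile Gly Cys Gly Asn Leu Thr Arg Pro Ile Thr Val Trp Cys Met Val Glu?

5

The aromatic amino acids are Phe (F, benzyl), Trp (W, indole), and Tyr (Y, phenol).
Matching residues: Phe1, Phe3, Phe7, Trp8, Trp30.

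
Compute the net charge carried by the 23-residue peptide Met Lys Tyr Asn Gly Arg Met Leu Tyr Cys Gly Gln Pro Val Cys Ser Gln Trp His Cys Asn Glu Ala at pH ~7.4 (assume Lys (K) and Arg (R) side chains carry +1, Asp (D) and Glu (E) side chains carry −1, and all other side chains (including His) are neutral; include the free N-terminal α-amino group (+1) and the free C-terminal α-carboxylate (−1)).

+1

Positive (K, R): Lys2, Arg6 → +2.
Negative (D, E): Glu22 → −1.
The N-terminus (+1) and C-terminus (−1) cancel.
Net charge = (+2) + (−1) = +1.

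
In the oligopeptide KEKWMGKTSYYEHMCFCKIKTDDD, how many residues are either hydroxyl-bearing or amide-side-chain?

Hydroxyl-bearing: S, T, Y. Amide-side-chain: N, Q.
Hydroxyl-bearing residues here: T8, S9, Y10, Y11, T21 (5).
Amide-side-chain residues here: none (0).
The two groups share no amino acid, so total = 5 + 0 = 5.

5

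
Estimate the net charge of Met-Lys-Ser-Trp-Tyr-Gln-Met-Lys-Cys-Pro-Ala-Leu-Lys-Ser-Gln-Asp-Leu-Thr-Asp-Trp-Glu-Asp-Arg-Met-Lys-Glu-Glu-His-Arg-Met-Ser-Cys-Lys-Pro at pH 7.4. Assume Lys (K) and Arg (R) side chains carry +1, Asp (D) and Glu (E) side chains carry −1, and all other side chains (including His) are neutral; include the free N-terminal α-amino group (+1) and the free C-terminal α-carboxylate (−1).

+1

Positive (K, R): Lys2, Lys8, Lys13, Arg23, Lys25, Arg29, Lys33 → +7.
Negative (D, E): Asp16, Asp19, Glu21, Asp22, Glu26, Glu27 → −6.
The N-terminus (+1) and C-terminus (−1) cancel.
Net charge = (+7) + (−6) = +1.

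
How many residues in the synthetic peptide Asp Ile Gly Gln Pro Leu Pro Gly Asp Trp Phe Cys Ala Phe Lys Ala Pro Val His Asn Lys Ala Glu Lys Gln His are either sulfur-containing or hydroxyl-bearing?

Sulfur-containing: C, M. Hydroxyl-bearing: S, T, Y.
Sulfur-containing residues here: Cys12 (1).
Hydroxyl-bearing residues here: none (0).
The two groups share no amino acid, so total = 1 + 0 = 1.

1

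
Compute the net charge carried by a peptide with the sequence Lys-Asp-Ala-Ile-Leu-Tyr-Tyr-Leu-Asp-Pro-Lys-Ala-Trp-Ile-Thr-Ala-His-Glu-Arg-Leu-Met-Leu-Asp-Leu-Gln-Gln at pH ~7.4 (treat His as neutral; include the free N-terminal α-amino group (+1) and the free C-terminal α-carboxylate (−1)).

-1

At pH ~7.4 the Lys and Arg side chains are protonated (+1), the Asp and Glu side chains are deprotonated (−1), and with His taken as neutral all other side chains carry no charge.
Positive (K, R): Lys1, Lys11, Arg19 → +3.
Negative (D, E): Asp2, Asp9, Glu18, Asp23 → −4.
The N-terminus (+1) and C-terminus (−1) cancel.
Net charge = (+3) + (−4) = −1.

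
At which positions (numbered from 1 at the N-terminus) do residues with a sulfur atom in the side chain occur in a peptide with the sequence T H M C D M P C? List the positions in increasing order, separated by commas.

Cysteine (C, thiol) and methionine (M, thioether) are the two sulfur-containing amino acids.
Matching residues: M3, C4, M6, C8.

3, 4, 6, 8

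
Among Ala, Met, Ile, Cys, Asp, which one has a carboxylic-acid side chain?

Aspartate (D) and glutamate (E) have carboxylic-acid side chains and are the acidic amino acids.
Of the listed options, only Asp belongs to this group.

Asp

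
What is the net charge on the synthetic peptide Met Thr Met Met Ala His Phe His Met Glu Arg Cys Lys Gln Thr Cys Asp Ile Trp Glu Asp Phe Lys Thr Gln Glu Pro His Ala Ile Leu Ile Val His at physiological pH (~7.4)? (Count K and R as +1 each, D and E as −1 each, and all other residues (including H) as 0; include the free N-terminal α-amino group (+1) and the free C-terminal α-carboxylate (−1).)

-2

Positive (K, R): Arg11, Lys13, Lys23 → +3.
Negative (D, E): Glu10, Asp17, Glu20, Asp21, Glu26 → −5.
The N-terminus (+1) and C-terminus (−1) cancel.
Net charge = (+3) + (−5) = −2.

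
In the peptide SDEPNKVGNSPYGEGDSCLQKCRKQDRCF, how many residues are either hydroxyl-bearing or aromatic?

Hydroxyl-bearing: S, T, Y. Aromatic: F, W, Y.
Hydroxyl-bearing residues here: S1, S10, Y12, S17 (4).
Aromatic residues here: Y12, F29 (2).
Y is in both groups, so the 1 Y residue must not be double-counted.
Total = 4 + 2 − 1 = 5.

5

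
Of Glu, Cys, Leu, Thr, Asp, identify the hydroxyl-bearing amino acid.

The –OH-bearing residues are Ser, Thr (aliphatic alcohols), and Tyr (phenol).
Of the listed options, only Thr belongs to this group.

Thr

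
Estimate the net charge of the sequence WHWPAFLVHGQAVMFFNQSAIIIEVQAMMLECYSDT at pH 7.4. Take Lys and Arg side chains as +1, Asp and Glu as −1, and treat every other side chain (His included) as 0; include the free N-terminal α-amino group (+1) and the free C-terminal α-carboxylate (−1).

Positive (K, R): none → +0.
Negative (D, E): E24, E31, D35 → −3.
The N-terminus (+1) and C-terminus (−1) cancel.
Net charge = (+0) + (−3) = −3.

-3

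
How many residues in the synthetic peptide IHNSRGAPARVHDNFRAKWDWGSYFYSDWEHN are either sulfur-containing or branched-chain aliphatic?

Sulfur-containing: C, M. Branched-chain aliphatic: I, L, V.
Sulfur-containing residues here: none (0).
Branched-chain aliphatic residues here: I1, V11 (2).
The two groups share no amino acid, so total = 0 + 2 = 2.

2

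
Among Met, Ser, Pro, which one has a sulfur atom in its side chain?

Met

Cysteine (C, thiol) and methionine (M, thioether) are the two sulfur-containing amino acids.
Of the listed options, only Met belongs to this group.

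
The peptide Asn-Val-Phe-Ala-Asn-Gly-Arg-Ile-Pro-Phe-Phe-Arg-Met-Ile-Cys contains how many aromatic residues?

The aromatic amino acids are Phe (F, benzyl), Trp (W, indole), and Tyr (Y, phenol).
Matching residues: Phe3, Phe10, Phe11.

3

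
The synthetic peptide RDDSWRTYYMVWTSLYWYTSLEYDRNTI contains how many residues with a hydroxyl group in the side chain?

12

Serine (S), threonine (T), and tyrosine (Y) each carry a hydroxyl group on the side chain.
Matching residues: S4, T7, Y8, Y9, T13, S14, Y16, Y18, T19, S20, Y23, T27.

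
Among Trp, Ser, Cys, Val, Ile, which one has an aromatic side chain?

Phenylalanine (F), tryptophan (W), and tyrosine (Y) have aromatic ring side chains.
Of the listed options, only Trp belongs to this group.

Trp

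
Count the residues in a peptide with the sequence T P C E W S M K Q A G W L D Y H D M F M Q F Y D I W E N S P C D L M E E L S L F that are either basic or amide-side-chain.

5

Basic: H, K, R. Amide-side-chain: N, Q.
Basic residues here: K8, H16 (2).
Amide-side-chain residues here: Q9, Q21, N28 (3).
The two groups share no amino acid, so total = 2 + 3 = 5.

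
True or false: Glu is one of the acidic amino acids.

True

The acidic residues are Asp (D) and Glu (E), whose side chains end in a carboxylate group.
Glutamate is in this group.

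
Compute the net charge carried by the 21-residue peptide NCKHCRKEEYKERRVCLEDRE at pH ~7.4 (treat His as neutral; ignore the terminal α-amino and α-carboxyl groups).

+1

Near pH 7.4, K and R contribute +1 each, D and E contribute −1 each, and every other side chain (His included, as stated) is uncharged.
Positive (K, R): K3, R6, K7, K11, R13, R14, R20 → +7.
Negative (D, E): E8, E9, E12, E18, D19, E21 → −6.
Net charge = (+7) + (−6) = +1.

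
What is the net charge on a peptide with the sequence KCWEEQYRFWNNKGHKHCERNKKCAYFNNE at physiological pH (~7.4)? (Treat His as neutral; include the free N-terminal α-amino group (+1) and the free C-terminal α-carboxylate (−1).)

At pH ~7.4 the Lys and Arg side chains are protonated (+1), the Asp and Glu side chains are deprotonated (−1), and with His taken as neutral all other side chains carry no charge.
Positive (K, R): K1, R8, K13, K16, R20, K22, K23 → +7.
Negative (D, E): E4, E5, E19, E30 → −4.
The N-terminus (+1) and C-terminus (−1) cancel.
Net charge = (+7) + (−4) = +3.

+3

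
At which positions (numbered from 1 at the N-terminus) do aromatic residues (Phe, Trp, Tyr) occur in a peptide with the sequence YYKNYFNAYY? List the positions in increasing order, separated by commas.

1, 2, 5, 6, 9, 10

Matching residues: Y1, Y2, Y5, F6, Y9, Y10.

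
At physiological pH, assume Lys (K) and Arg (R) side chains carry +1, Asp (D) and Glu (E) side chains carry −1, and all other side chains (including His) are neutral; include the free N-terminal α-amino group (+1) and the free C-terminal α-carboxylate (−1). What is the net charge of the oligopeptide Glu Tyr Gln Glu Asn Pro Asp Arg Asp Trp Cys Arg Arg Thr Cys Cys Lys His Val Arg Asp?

0

Positive (K, R): Arg8, Arg12, Arg13, Lys17, Arg20 → +5.
Negative (D, E): Glu1, Glu4, Asp7, Asp9, Asp21 → −5.
The N-terminus (+1) and C-terminus (−1) cancel.
Net charge = (+5) + (−5) = 0.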